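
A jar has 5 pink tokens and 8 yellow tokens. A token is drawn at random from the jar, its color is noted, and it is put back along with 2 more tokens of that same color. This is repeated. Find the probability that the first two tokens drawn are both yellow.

16/39

After a yellow draw the jar holds 10 yellow out of 15.
P = (8/13)·(10/15) = 16/39 ≈ 0.4103.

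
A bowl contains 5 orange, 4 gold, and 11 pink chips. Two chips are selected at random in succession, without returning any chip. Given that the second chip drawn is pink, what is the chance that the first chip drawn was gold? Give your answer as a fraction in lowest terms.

4/19

P(first=gold and the second chip drawn is pink) = (4/20)·(11/19) = 11/95.
P(the second chip drawn is pink) = Σ over first color = 11/76 + 11/95 + 11/38 = 11/20.
By Bayes, P(first=gold | the second chip drawn is pink) = 11/95 / 11/20 = 4/19 ≈ 0.2105.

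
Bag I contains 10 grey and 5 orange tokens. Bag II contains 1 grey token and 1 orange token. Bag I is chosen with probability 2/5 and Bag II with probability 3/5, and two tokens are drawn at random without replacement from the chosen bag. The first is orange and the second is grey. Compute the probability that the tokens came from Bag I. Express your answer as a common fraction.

20/83

P(E | Bag I) = 5/21; P(E | Bag II) = 1/2.
P(E) = 2/5·5/21 + 3/5·1/2 = 83/210.
By Bayes' rule, P(Bag I | E) = 2/21 / 83/210 = 20/83 ≈ 0.2410.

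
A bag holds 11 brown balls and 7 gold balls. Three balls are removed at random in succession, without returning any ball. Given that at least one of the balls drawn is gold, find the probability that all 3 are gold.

5/93

P(all 3 gold) = C(7,3)/C(18,3) = 35/816; P(at least one gold) = 1 − C(11,3)/C(18,3) = 217/272.
Since 'all 3 gold' ⊆ 'at least one gold', P(all 3 | at least one) = 35/816 / 217/272 = 5/93 ≈ 0.0538.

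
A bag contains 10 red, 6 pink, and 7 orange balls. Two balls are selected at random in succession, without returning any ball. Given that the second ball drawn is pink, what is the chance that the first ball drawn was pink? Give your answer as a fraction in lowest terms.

P(first=pink and the second ball drawn is pink) = (6/23)·(5/22) = 15/253.
P(the second ball drawn is pink) = Σ over first color = 30/253 + 15/253 + 21/253 = 6/23.
By Bayes, P(first=pink | the second ball drawn is pink) = 15/253 / 6/23 = 5/22 ≈ 0.2273.

5/22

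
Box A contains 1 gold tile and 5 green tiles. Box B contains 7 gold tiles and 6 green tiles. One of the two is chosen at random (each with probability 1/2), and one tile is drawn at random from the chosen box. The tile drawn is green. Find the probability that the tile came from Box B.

P(green | Box A) = 5/6; P(green | Box B) = 6/13.
P(green) = 1/2·5/6 + 1/2·6/13 = 101/156.
By Bayes' rule, P(Box B | green) = 3/13 / 101/156 = 36/101 ≈ 0.3564.

36/101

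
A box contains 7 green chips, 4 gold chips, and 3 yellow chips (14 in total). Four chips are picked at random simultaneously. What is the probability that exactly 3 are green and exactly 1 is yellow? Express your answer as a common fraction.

15/143

Unordered draws without replacement: count favorable combinations over C(14,4).
Favorable = C(7,3) · C(4,0) · C(3,1) = 105; total = C(14,4) = 1001.
P = 105/1001 = 15/143 ≈ 0.1049.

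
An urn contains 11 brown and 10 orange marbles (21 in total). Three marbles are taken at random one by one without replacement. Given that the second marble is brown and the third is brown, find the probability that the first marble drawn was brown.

P(first=brown and the second marble is brown and the third is brown) = (11/21)·(10/20)·(9/19) = 33/266.
P(E) = Σ over first color = 33/266 + 55/399 = 11/42.
By Bayes, P(first=brown | E) = 33/266 / 11/42 = 9/19 ≈ 0.4737.

9/19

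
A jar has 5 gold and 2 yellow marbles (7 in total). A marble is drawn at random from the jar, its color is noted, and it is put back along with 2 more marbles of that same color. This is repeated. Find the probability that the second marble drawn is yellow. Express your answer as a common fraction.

Condition on the first draw. If first is yellow (prob 2/7), second-yellow has prob (4)/(9); if not (prob 5/7), it has prob 2/(9).
P = (2/7)·(4/9) + (5/7)·(2/9) = 2/7 ≈ 0.2857.

2/7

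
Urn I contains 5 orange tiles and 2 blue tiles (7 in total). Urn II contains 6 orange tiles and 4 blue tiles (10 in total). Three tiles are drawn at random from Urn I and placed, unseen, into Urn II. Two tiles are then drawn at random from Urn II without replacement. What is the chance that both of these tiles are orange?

Condition on how many of the transferred tiles are orange (from Urn I: 5 orange of 7; then Urn II has 13 total).
  1 orange: C(5,1)C(2,2)/C(7,3) = 1/7; then P = C(7,2)/C(13,2) = 7/26
  2 orange: C(5,2)C(2,1)/C(7,3) = 4/7; then P = C(8,2)/C(13,2) = 14/39
  3 orange: C(5,3)C(2,0)/C(7,3) = 2/7; then P = C(9,2)/C(13,2) = 6/13
P(both orange) = 205/546 ≈ 0.3755.

205/546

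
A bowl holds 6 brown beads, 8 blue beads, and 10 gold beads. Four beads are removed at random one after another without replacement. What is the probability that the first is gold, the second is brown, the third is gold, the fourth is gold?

Multiply the conditional probability of each draw in order, without replacement, so each draw removes one from its color and from the total.
P = (10/24) · (6/23) · (9/22) · (8/21) = 30/1771 ≈ 0.0169.

30/1771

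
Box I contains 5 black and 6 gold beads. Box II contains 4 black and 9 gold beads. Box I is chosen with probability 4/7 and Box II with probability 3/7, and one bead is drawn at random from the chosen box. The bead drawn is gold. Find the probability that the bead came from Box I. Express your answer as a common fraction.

P(gold | Box I) = 6/11; P(gold | Box II) = 9/13.
P(gold) = 4/7·6/11 + 3/7·9/13 = 87/143.
By Bayes' rule, P(Box I | gold) = 24/77 / 87/143 = 104/203 ≈ 0.5123.

104/203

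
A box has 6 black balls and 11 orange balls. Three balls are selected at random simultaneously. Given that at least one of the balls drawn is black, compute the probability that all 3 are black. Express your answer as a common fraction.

P(all 3 black) = C(6,3)/C(17,3) = 1/34; P(at least one black) = 1 − C(11,3)/C(17,3) = 103/136.
Since 'all 3 black' ⊆ 'at least one black', P(all 3 | at least one) = 1/34 / 103/136 = 4/103 ≈ 0.0388.

4/103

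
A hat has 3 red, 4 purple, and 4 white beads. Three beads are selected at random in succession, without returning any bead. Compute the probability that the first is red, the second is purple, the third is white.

8/165

Multiply the conditional probability of each draw in order, without replacement, so each draw removes one from its color and from the total.
P = (3/11) · (4/10) · (4/9) = 8/165 ≈ 0.0485.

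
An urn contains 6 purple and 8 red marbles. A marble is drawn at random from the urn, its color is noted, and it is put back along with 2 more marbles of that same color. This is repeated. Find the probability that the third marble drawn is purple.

3/7

Sum over the four possibilities for the first two draws (purple/not-purple each), tracking how the purple count and total change by +2 per draw.
P(third is purple) = 3/7 ≈ 0.4286. (In a Pólya urn every draw has the same marginal probability 6/14.)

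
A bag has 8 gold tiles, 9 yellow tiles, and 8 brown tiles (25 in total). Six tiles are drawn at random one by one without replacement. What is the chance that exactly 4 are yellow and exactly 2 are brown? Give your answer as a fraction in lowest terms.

Unordered draws without replacement: count favorable combinations over C(25,6).
Favorable = C(8,0) · C(9,4) · C(8,2) = 3528; total = C(25,6) = 177100.
P = 3528/177100 = 126/6325 ≈ 0.0199.

126/6325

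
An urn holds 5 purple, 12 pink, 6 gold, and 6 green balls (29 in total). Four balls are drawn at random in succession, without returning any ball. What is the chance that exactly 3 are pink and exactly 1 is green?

Unordered draws without replacement: count favorable combinations over C(29,4).
Favorable = C(5,0) · C(12,3) · C(6,0) · C(6,1) = 1320; total = C(29,4) = 23751.
P = 1320/23751 = 440/7917 ≈ 0.0556.

440/7917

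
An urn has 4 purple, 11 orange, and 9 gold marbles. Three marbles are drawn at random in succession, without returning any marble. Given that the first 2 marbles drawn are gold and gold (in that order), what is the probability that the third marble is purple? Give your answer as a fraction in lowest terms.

After removing 2 gold, the urn has 4 purple out of 22 remaining.
P(third is purple | given) = 4/22 = 2/11 ≈ 0.1818.

2/11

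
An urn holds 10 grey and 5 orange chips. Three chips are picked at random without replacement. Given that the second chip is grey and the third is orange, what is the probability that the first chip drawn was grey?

P(first=grey and the second chip is grey and the third is orange) = (10/15)·(9/14)·(5/13) = 15/91.
P(E) = Σ over first color = 15/91 + 20/273 = 5/21.
By Bayes, P(first=grey | E) = 15/91 / 5/21 = 9/13 ≈ 0.6923.

9/13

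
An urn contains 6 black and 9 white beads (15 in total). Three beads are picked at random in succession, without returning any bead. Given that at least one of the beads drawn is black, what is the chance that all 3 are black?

20/371

P(all 3 black) = C(6,3)/C(15,3) = 4/91; P(at least one black) = 1 − C(9,3)/C(15,3) = 53/65.
Since 'all 3 black' ⊆ 'at least one black', P(all 3 | at least one) = 4/91 / 53/65 = 20/371 ≈ 0.0539.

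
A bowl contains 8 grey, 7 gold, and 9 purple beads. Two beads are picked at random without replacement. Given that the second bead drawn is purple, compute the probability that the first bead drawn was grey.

8/23

P(first=grey and the second bead drawn is purple) = (8/24)·(9/23) = 3/23.
P(the second bead drawn is purple) = Σ over first color = 3/23 + 21/184 + 3/23 = 3/8.
By Bayes, P(first=grey | the second bead drawn is purple) = 3/23 / 3/8 = 8/23 ≈ 0.3478.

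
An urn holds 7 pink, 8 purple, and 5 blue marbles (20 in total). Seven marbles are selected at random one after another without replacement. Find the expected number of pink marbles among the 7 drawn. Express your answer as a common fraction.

By linearity of expectation, E[X] = Σ P(draw i is pink); by symmetry each draw (even without replacement) has P(pink) = 7/20.
E[X] = 7 · 7/20 = 49/20 ≈ 2.4500.

49/20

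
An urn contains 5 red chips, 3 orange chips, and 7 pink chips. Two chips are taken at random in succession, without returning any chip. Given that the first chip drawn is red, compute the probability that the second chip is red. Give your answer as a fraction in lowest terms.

After removing 1 red, the urn has 4 red out of 14 remaining.
P(second is red | given) = 4/14 = 2/7 ≈ 0.2857.

2/7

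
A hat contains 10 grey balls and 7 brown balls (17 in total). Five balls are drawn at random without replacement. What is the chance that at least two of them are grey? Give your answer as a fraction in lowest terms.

831/884

Sum the hypergeometric tail for j = 2,…,5 grey balls.
Favorable = C(10,2)·C(7,3) + C(10,3)·C(7,2) + C(10,4)·C(7,1) + C(10,5)·C(7,0) = 5817; total = C(17,5) = 6188.
P = 5817/6188 = 831/884 ≈ 0.9400.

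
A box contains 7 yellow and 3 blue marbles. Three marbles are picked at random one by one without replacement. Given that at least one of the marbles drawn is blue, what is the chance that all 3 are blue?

1/85

P(all 3 blue) = C(3,3)/C(10,3) = 1/120; P(at least one blue) = 1 − C(7,3)/C(10,3) = 17/24.
Since 'all 3 blue' ⊆ 'at least one blue', P(all 3 | at least one) = 1/120 / 17/24 = 1/85 ≈ 0.0118.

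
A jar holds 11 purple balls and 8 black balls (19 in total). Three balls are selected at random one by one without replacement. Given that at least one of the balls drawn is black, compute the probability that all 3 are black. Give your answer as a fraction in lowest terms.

14/201

P(all 3 black) = C(8,3)/C(19,3) = 56/969; P(at least one black) = 1 − C(11,3)/C(19,3) = 268/323.
Since 'all 3 black' ⊆ 'at least one black', P(all 3 | at least one) = 56/969 / 268/323 = 14/201 ≈ 0.0697.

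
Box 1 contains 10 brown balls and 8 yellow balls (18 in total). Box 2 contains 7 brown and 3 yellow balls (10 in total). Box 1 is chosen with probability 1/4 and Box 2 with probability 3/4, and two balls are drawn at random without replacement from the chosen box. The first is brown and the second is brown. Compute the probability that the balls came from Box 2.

P(E | Box 1) = 5/17; P(E | Box 2) = 7/15.
P(E) = 1/4·5/17 + 3/4·7/15 = 36/85.
By Bayes' rule, P(Box 2 | E) = 7/20 / 36/85 = 119/144 ≈ 0.8264.

119/144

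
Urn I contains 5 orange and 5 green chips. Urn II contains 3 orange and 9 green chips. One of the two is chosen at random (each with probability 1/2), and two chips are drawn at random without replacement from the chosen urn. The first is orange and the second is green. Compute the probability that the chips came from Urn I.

P(E | Urn I) = 5/18; P(E | Urn II) = 9/44.
P(E) = 1/2·5/18 + 1/2·9/44 = 191/792.
By Bayes' rule, P(Urn I | E) = 5/36 / 191/792 = 110/191 ≈ 0.5759.

110/191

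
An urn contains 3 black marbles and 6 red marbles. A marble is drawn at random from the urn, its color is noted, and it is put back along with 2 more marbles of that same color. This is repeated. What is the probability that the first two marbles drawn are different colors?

Either red then black, or black then red; after the first draw the total is 11.
P = (6/9)·(3/11) + (3/9)·(6/11) = 4/11 ≈ 0.3636.

4/11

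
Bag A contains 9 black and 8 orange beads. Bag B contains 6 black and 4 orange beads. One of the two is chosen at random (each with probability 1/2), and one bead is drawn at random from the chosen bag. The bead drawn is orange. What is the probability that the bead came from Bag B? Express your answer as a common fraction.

17/37

P(orange | Bag A) = 8/17; P(orange | Bag B) = 2/5.
P(orange) = 1/2·8/17 + 1/2·2/5 = 37/85.
By Bayes' rule, P(Bag B | orange) = 1/5 / 37/85 = 17/37 ≈ 0.4595.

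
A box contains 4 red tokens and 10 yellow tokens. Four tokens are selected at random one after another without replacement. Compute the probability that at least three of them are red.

41/1001

Sum the hypergeometric tail for j = 3,…,4 red tokens.
Favorable = C(4,3)·C(10,1) + C(4,4)·C(10,0) = 41; total = C(14,4) = 1001.
P = 41/1001 = 41/1001 ≈ 0.0410.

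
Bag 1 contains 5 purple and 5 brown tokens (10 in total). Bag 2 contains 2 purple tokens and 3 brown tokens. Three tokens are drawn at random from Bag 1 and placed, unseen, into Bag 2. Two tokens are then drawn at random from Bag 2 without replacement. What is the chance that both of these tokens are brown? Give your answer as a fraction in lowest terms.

Condition on how many of the transferred tokens are brown (from Bag 1: 5 brown of 10; then Bag 2 has 8 total).
  0 brown: C(5,0)C(5,3)/C(10,3) = 1/12; then P = C(3,2)/C(8,2) = 3/28
  1 brown: C(5,1)C(5,2)/C(10,3) = 5/12; then P = C(4,2)/C(8,2) = 3/14
  2 brown: C(5,2)C(5,1)/C(10,3) = 5/12; then P = C(5,2)/C(8,2) = 5/14
  3 brown: C(5,3)C(5,0)/C(10,3) = 1/12; then P = C(6,2)/C(8,2) = 15/28
P(both brown) = 7/24 ≈ 0.2917.

7/24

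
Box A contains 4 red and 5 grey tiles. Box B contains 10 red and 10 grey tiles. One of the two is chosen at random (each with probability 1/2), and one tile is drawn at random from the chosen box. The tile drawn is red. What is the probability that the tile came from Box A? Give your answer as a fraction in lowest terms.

P(red | Box A) = 4/9; P(red | Box B) = 1/2.
P(red) = 1/2·4/9 + 1/2·1/2 = 17/36.
By Bayes' rule, P(Box A | red) = 2/9 / 17/36 = 8/17 ≈ 0.4706.

8/17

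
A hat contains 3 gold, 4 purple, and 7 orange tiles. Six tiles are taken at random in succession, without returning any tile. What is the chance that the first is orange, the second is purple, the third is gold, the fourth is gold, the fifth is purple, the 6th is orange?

1/715

Multiply the conditional probability of each draw in order, without replacement, so each draw removes one from its color and from the total.
P = (7/14) · (4/13) · (3/12) · (2/11) · (3/10) · (6/9) = 1/715 ≈ 0.0014.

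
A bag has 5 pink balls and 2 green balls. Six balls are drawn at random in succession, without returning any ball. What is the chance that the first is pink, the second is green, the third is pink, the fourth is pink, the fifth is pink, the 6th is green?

1/21

Multiply the conditional probability of each draw in order, without replacement, so each draw removes one from its color and from the total.
P = (5/7) · (2/6) · (4/5) · (3/4) · (2/3) · (1/2) = 1/21 ≈ 0.0476.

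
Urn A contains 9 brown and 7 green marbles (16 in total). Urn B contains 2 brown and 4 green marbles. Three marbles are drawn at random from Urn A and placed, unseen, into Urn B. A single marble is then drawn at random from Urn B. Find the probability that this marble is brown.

59/144

Condition on how many of the transferred marbles are brown (from Urn A: 9 brown of 16; then Urn B has 9 total).
  0 brown: C(9,0)C(7,3)/C(16,3) = 1/16; then P = 2/9
  1 brown: C(9,1)C(7,2)/C(16,3) = 27/80; then P = 3/9
  2 brown: C(9,2)C(7,1)/C(16,3) = 9/20; then P = 4/9
  3 brown: C(9,3)C(7,0)/C(16,3) = 3/20; then P = 5/9
P(brown from Urn B) = 59/144 ≈ 0.4097.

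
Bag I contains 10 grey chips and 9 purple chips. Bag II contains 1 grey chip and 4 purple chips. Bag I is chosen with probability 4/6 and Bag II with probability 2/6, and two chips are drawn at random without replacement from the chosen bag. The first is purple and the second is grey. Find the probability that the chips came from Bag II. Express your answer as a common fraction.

19/69

P(E | Bag I) = 5/19; P(E | Bag II) = 1/5.
P(E) = 2/3·5/19 + 1/3·1/5 = 23/95.
By Bayes' rule, P(Bag II | E) = 1/15 / 23/95 = 19/69 ≈ 0.2754.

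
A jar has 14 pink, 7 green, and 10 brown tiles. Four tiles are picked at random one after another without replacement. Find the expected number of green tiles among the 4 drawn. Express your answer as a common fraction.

28/31

By linearity of expectation, E[X] = Σ P(draw i is green); by symmetry each draw (even without replacement) has P(green) = 7/31.
E[X] = 4 · 7/31 = 28/31 ≈ 0.9032.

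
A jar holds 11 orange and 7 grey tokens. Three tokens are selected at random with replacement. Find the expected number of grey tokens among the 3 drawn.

7/6

By linearity of expectation, E[X] = Σ P(draw i is grey); each independent draw has P(grey) = 7/18.
E[X] = 3 · 7/18 = 7/6 ≈ 1.1667.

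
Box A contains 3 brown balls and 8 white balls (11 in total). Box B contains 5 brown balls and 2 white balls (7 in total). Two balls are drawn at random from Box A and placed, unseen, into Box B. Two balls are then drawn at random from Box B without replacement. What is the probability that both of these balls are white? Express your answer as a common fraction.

Condition on how many of the transferred balls are white (from Box A: 8 white of 11; then Box B has 9 total).
  0 white: C(8,0)C(3,2)/C(11,2) = 3/55; then P = C(2,2)/C(9,2) = 1/36
  1 white: C(8,1)C(3,1)/C(11,2) = 24/55; then P = C(3,2)/C(9,2) = 1/12
  2 white: C(8,2)C(3,0)/C(11,2) = 28/55; then P = C(4,2)/C(9,2) = 1/6
P(both white) = 27/220 ≈ 0.1227.

27/220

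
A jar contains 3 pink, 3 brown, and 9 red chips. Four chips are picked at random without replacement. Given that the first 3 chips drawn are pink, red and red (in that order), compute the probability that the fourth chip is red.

After removing 1 pink, 2 red, the jar has 7 red out of 12 remaining.
P(fourth is red | given) = 7/12 ≈ 0.5833.

7/12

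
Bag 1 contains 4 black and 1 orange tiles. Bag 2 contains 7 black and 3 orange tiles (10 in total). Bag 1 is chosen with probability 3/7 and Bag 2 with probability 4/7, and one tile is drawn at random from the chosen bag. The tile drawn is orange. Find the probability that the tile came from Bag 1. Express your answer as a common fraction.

1/3

P(orange | Bag 1) = 1/5; P(orange | Bag 2) = 3/10.
P(orange) = 3/7·1/5 + 4/7·3/10 = 9/35.
By Bayes' rule, P(Bag 1 | orange) = 3/35 / 9/35 = 1/3 ≈ 0.3333.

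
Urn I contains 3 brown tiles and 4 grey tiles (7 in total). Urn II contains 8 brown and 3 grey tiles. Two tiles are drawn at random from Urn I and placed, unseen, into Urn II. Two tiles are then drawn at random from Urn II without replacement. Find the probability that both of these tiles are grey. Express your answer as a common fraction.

Condition on how many of the transferred tiles are grey (from Urn I: 4 grey of 7; then Urn II has 13 total).
  0 grey: C(4,0)C(3,2)/C(7,2) = 1/7; then P = C(3,2)/C(13,2) = 1/26
  1 grey: C(4,1)C(3,1)/C(7,2) = 4/7; then P = C(4,2)/C(13,2) = 1/13
  2 grey: C(4,2)C(3,0)/C(7,2) = 2/7; then P = C(5,2)/C(13,2) = 5/39
P(both grey) = 47/546 ≈ 0.0861.

47/546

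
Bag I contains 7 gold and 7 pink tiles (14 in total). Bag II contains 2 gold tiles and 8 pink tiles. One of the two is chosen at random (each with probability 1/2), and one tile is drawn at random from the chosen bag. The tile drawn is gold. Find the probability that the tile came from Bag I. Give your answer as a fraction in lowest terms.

P(gold | Bag I) = 1/2; P(gold | Bag II) = 1/5.
P(gold) = 1/2·1/2 + 1/2·1/5 = 7/20.
By Bayes' rule, P(Bag I | gold) = 1/4 / 7/20 = 5/7 ≈ 0.7143.

5/7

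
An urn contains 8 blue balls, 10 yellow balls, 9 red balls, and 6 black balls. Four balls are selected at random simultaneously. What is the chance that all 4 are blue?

Unordered draws without replacement: count favorable combinations over C(33,4).
Favorable = C(8,4) · C(10,0) · C(9,0) · C(6,0) = 70; total = C(33,4) = 40920.
P = 70/40920 = 7/4092 ≈ 0.0017.

7/4092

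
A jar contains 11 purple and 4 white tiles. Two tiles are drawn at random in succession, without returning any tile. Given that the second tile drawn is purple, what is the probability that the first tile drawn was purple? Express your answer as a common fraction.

5/7

P(first=purple and the second tile drawn is purple) = (11/15)·(10/14) = 11/21.
P(the second tile drawn is purple) = Σ over first color = 11/21 + 22/105 = 11/15.
By Bayes, P(first=purple | the second tile drawn is purple) = 11/21 / 11/15 = 5/7 ≈ 0.7143.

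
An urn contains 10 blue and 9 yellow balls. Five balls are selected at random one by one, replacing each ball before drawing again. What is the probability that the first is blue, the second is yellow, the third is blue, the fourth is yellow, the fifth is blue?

81000/2476099

Multiply the conditional probability of each draw in order, with replacement (the composition resets each draw).
P = (10/19) · (9/19) · (10/19) · (9/19) · (10/19) = 81000/2476099 ≈ 0.0327.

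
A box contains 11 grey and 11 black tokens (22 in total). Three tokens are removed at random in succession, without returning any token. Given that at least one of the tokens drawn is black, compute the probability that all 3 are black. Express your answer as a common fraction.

P(all 3 black) = C(11,3)/C(22,3) = 3/28; P(at least one black) = 1 − C(11,3)/C(22,3) = 25/28.
Since 'all 3 black' ⊆ 'at least one black', P(all 3 | at least one) = 3/28 / 25/28 = 3/25 ≈ 0.1200.

3/25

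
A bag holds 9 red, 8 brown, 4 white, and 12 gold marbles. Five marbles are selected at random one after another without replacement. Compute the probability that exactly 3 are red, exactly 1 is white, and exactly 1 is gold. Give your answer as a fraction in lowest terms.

168/9889

Unordered draws without replacement: count favorable combinations over C(33,5).
Favorable = C(9,3) · C(8,0) · C(4,1) · C(12,1) = 4032; total = C(33,5) = 237336.
P = 4032/237336 = 168/9889 ≈ 0.0170.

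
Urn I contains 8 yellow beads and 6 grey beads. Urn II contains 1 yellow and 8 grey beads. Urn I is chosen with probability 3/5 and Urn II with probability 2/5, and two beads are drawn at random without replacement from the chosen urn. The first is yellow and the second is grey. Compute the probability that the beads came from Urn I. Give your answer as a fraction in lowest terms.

P(E | Urn I) = 24/91; P(E | Urn II) = 1/9.
P(E) = 3/5·24/91 + 2/5·1/9 = 166/819.
By Bayes' rule, P(Urn I | E) = 72/455 / 166/819 = 324/415 ≈ 0.7807.

324/415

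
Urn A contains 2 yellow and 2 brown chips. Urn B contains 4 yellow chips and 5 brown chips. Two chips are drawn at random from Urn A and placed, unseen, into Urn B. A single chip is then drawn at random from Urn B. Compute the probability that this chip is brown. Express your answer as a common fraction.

6/11

Condition on how many of the transferred chips are brown (from Urn A: 2 brown of 4; then Urn B has 11 total).
  0 brown: C(2,0)C(2,2)/C(4,2) = 1/6; then P = 5/11
  1 brown: C(2,1)C(2,1)/C(4,2) = 2/3; then P = 6/11
  2 brown: C(2,2)C(2,0)/C(4,2) = 1/6; then P = 7/11
P(brown from Urn B) = 6/11 ≈ 0.5455.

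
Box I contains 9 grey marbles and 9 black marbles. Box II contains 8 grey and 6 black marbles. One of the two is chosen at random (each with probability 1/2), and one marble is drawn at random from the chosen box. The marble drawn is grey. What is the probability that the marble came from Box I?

7/15

P(grey | Box I) = 1/2; P(grey | Box II) = 4/7.
P(grey) = 1/2·1/2 + 1/2·4/7 = 15/28.
By Bayes' rule, P(Box I | grey) = 1/4 / 15/28 = 7/15 ≈ 0.4667.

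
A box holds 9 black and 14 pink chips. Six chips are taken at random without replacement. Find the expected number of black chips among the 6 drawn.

54/23

By linearity of expectation, E[X] = Σ P(draw i is black); by symmetry each draw (even without replacement) has P(black) = 9/23.
E[X] = 6 · 9/23 = 54/23 ≈ 2.3478.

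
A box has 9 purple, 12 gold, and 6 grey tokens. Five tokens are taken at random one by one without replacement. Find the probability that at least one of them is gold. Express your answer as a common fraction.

1993/2070

Use the complement: P(at least one gold) = 1 − P(no gold).
P(none) = C(15,5)/C(27,5) = 3003/80730.
So P = 1 − 3003/80730 = 1993/2070 ≈ 0.9628.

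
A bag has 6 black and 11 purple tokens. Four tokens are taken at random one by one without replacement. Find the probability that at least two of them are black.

Sum the hypergeometric tail for j = 2,…,4 black tokens.
Favorable = C(6,2)·C(11,2) + C(6,3)·C(11,1) + C(6,4)·C(11,0) = 1060; total = C(17,4) = 2380.
P = 1060/2380 = 53/119 ≈ 0.4454.

53/119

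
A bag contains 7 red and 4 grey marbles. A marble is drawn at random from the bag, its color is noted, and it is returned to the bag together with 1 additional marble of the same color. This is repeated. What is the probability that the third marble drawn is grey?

Sum over the four possibilities for the first two draws (grey/not-grey each), tracking how the grey count and total change by +1 per draw.
P(third is grey) = 4/11 ≈ 0.3636. (In a Pólya urn every draw has the same marginal probability 4/11.)

4/11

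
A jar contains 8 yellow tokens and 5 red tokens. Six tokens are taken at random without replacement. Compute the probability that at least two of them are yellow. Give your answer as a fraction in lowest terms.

427/429

Sum the hypergeometric tail for j = 2,…,6 yellow tokens.
Favorable = C(8,2)·C(5,4) + C(8,3)·C(5,3) + C(8,4)·C(5,2) + C(8,5)·C(5,1) + C(8,6)·C(5,0) = 1708; total = C(13,6) = 1716.
P = 1708/1716 = 427/429 ≈ 0.9953.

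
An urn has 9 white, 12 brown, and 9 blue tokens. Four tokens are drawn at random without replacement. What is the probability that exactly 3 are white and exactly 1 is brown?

Unordered draws without replacement: count favorable combinations over C(30,4).
Favorable = C(9,3) · C(12,1) · C(9,0) = 1008; total = C(30,4) = 27405.
P = 1008/27405 = 16/435 ≈ 0.0368.

16/435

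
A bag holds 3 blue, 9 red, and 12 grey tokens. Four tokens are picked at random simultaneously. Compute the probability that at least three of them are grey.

95/322

Sum the hypergeometric tail for j = 3,…,4 grey tokens.
Favorable = C(12,3)·C(12,1) + C(12,4)·C(12,0) = 3135; total = C(24,4) = 10626.
P = 3135/10626 = 95/322 ≈ 0.2950.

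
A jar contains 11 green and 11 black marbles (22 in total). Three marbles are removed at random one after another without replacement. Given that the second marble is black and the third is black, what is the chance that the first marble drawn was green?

11/20

P(first=green and the second marble is black and the third is black) = (11/22)·(11/21)·(10/20) = 11/84.
P(E) = Σ over first color = 11/84 + 3/28 = 5/21.
By Bayes, P(first=green | E) = 11/84 / 5/21 = 11/20 ≈ 0.5500.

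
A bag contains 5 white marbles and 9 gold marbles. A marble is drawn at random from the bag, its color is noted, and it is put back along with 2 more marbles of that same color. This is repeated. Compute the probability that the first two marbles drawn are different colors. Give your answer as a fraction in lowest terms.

Either gold then white, or white then gold; after the first draw the total is 16.
P = (9/14)·(5/16) + (5/14)·(9/16) = 45/112 ≈ 0.4018.

45/112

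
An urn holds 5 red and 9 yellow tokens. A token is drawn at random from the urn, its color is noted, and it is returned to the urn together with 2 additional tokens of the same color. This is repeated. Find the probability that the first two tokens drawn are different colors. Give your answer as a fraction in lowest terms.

Either yellow then red, or red then yellow; after the first draw the total is 16.
P = (9/14)·(5/16) + (5/14)·(9/16) = 45/112 ≈ 0.4018.

45/112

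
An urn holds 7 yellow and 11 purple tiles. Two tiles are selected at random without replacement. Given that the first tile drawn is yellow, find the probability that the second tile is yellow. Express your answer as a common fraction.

After removing 1 yellow, the urn has 6 yellow out of 17 remaining.
P(second is yellow | given) = 6/17 ≈ 0.3529.

6/17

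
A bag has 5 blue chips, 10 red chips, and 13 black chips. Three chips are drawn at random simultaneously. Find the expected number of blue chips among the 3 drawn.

By linearity of expectation, E[X] = Σ P(draw i is blue); by symmetry each draw (even without replacement) has P(blue) = 5/28.
E[X] = 3 · 5/28 = 15/28 ≈ 0.5357.

15/28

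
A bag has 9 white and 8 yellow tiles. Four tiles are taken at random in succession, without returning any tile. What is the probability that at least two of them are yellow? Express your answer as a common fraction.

Sum the hypergeometric tail for j = 2,…,4 yellow tiles.
Favorable = C(8,2)·C(9,2) + C(8,3)·C(9,1) + C(8,4)·C(9,0) = 1582; total = C(17,4) = 2380.
P = 1582/2380 = 113/170 ≈ 0.6647.

113/170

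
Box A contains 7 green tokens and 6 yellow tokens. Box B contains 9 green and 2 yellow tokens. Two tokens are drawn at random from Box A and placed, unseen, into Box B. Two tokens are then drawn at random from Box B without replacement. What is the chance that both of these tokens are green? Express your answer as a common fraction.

1195/2028

Condition on how many of the transferred tokens are green (from Box A: 7 green of 13; then Box B has 13 total).
  0 green: C(7,0)C(6,2)/C(13,2) = 5/26; then P = C(9,2)/C(13,2) = 6/13
  1 green: C(7,1)C(6,1)/C(13,2) = 7/13; then P = C(10,2)/C(13,2) = 15/26
  2 green: C(7,2)C(6,0)/C(13,2) = 7/26; then P = C(11,2)/C(13,2) = 55/78
P(both green) = 1195/2028 ≈ 0.5893.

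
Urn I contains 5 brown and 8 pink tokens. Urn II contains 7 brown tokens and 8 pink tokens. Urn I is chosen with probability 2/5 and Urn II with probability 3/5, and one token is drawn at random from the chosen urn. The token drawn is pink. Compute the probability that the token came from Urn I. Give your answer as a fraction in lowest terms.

10/23

P(pink | Urn I) = 8/13; P(pink | Urn II) = 8/15.
P(pink) = 2/5·8/13 + 3/5·8/15 = 184/325.
By Bayes' rule, P(Urn I | pink) = 16/65 / 184/325 = 10/23 ≈ 0.4348.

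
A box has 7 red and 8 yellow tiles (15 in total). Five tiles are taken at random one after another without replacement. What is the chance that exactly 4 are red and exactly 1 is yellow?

Unordered draws without replacement: count favorable combinations over C(15,5).
Favorable = C(7,4) · C(8,1) = 280; total = C(15,5) = 3003.
P = 280/3003 = 40/429 ≈ 0.0932.

40/429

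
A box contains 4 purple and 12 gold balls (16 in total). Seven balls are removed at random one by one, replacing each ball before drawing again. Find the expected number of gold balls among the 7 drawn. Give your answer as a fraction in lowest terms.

By linearity of expectation, E[X] = Σ P(draw i is gold); each independent draw has P(gold) = 12/16.
E[X] = 7 · 12/16 = 21/4 ≈ 5.2500.

21/4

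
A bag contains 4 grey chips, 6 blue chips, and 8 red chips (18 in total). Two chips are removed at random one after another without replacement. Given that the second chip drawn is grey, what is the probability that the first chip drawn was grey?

3/17

P(first=grey and the second chip drawn is grey) = (4/18)·(3/17) = 2/51.
P(the second chip drawn is grey) = Σ over first color = 2/51 + 4/51 + 16/153 = 2/9.
By Bayes, P(first=grey | the second chip drawn is grey) = 2/51 / 2/9 = 3/17 ≈ 0.1765.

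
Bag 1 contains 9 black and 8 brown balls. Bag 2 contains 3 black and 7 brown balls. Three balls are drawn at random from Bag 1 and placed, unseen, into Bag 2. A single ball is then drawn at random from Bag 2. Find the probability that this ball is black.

6/17

Condition on how many of the transferred balls are black (from Bag 1: 9 black of 17; then Bag 2 has 13 total).
  0 black: C(9,0)C(8,3)/C(17,3) = 7/85; then P = 3/13
  1 black: C(9,1)C(8,2)/C(17,3) = 63/170; then P = 4/13
  2 black: C(9,2)C(8,1)/C(17,3) = 36/85; then P = 5/13
  3 black: C(9,3)C(8,0)/C(17,3) = 21/170; then P = 6/13
P(black from Bag 2) = 6/17 ≈ 0.3529.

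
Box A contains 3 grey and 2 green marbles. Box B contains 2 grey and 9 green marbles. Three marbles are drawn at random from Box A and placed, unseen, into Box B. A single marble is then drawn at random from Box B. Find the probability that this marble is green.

51/70

Condition on how many of the transferred marbles are green (from Box A: 2 green of 5; then Box B has 14 total).
  0 green: C(2,0)C(3,3)/C(5,3) = 1/10; then P = 9/14
  1 green: C(2,1)C(3,2)/C(5,3) = 3/5; then P = 10/14
  2 green: C(2,2)C(3,1)/C(5,3) = 3/10; then P = 11/14
P(green from Box B) = 51/70 ≈ 0.7286.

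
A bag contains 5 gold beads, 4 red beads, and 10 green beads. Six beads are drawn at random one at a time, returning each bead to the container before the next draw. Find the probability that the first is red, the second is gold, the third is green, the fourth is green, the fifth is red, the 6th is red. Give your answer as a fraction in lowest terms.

Multiply the conditional probability of each draw in order, with replacement (the composition resets each draw).
P = (4/19) · (5/19) · (10/19) · (10/19) · (4/19) · (4/19) = 32000/47045881 ≈ 0.0007.

32000/47045881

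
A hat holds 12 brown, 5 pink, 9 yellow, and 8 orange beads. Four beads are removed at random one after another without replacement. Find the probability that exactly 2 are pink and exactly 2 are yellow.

Unordered draws without replacement: count favorable combinations over C(34,4).
Favorable = C(12,0) · C(5,2) · C(9,2) · C(8,0) = 360; total = C(34,4) = 46376.
P = 360/46376 = 45/5797 ≈ 0.0078.

45/5797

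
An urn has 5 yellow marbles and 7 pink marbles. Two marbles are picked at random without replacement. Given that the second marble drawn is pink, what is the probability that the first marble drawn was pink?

6/11

P(first=pink and the second marble drawn is pink) = (7/12)·(6/11) = 7/22.
P(the second marble drawn is pink) = Σ over first color = 35/132 + 7/22 = 7/12.
By Bayes, P(first=pink | the second marble drawn is pink) = 7/22 / 7/12 = 6/11 ≈ 0.5455.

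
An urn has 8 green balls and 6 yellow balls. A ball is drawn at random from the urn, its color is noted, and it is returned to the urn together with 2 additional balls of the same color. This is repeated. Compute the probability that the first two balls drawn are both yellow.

After a yellow draw the urn holds 8 yellow out of 16.
P = (6/14)·(8/16) = 3/14 ≈ 0.2143.

3/14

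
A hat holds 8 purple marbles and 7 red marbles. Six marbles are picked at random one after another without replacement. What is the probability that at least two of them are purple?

Sum the hypergeometric tail for j = 2,…,6 purple marbles.
Favorable = C(8,2)·C(7,4) + C(8,3)·C(7,3) + C(8,4)·C(7,2) + C(8,5)·C(7,1) + C(8,6)·C(7,0) = 4830; total = C(15,6) = 5005.
P = 4830/5005 = 138/143 ≈ 0.9650.

138/143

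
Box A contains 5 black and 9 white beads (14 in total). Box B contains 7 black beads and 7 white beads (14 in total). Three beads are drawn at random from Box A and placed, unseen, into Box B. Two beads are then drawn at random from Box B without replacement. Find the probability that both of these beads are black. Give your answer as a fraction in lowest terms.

5247/24752

Condition on how many of the transferred beads are black (from Box A: 5 black of 14; then Box B has 17 total).
  0 black: C(5,0)C(9,3)/C(14,3) = 3/13; then P = C(7,2)/C(17,2) = 21/136
  1 black: C(5,1)C(9,2)/C(14,3) = 45/91; then P = C(8,2)/C(17,2) = 7/34
  2 black: C(5,2)C(9,1)/C(14,3) = 45/182; then P = C(9,2)/C(17,2) = 9/34
  3 black: C(5,3)C(9,0)/C(14,3) = 5/182; then P = C(10,2)/C(17,2) = 45/136
P(both black) = 5247/24752 ≈ 0.2120.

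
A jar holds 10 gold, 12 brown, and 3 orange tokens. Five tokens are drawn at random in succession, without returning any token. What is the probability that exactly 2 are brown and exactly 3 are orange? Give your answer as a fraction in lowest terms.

1/805

Unordered draws without replacement: count favorable combinations over C(25,5).
Favorable = C(10,0) · C(12,2) · C(3,3) = 66; total = C(25,5) = 53130.
P = 66/53130 = 1/805 ≈ 0.0012.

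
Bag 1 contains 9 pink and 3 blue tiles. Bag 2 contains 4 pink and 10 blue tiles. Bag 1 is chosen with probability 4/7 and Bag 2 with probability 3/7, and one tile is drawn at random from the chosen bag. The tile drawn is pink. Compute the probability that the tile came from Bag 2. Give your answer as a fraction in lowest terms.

2/9

P(pink | Bag 1) = 3/4; P(pink | Bag 2) = 2/7.
P(pink) = 4/7·3/4 + 3/7·2/7 = 27/49.
By Bayes' rule, P(Bag 2 | pink) = 6/49 / 27/49 = 2/9 ≈ 0.2222.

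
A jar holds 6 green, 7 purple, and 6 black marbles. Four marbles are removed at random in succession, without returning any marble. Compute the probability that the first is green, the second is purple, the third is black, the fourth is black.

Multiply the conditional probability of each draw in order, without replacement, so each draw removes one from its color and from the total.
P = (6/19) · (7/18) · (6/17) · (5/16) = 35/2584 ≈ 0.0135.

35/2584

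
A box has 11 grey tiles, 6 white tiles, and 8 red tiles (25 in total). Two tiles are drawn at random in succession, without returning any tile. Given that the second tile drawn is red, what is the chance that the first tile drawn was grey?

P(first=grey and the second tile drawn is red) = (11/25)·(8/24) = 11/75.
P(the second tile drawn is red) = Σ over first color = 11/75 + 2/25 + 7/75 = 8/25.
By Bayes, P(first=grey | the second tile drawn is red) = 11/75 / 8/25 = 11/24 ≈ 0.4583.

11/24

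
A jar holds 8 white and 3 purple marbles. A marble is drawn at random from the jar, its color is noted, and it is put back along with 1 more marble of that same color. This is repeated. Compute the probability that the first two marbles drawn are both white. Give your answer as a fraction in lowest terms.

After a white draw the jar holds 9 white out of 12.
P = (8/11)·(9/12) = 6/11 ≈ 0.5455.

6/11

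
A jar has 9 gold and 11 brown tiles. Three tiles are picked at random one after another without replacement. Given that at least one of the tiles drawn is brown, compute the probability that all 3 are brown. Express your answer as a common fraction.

5/32

P(all 3 brown) = C(11,3)/C(20,3) = 11/76; P(at least one brown) = 1 − C(9,3)/C(20,3) = 88/95.
Since 'all 3 brown' ⊆ 'at least one brown', P(all 3 | at least one) = 11/76 / 88/95 = 5/32 ≈ 0.1562.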